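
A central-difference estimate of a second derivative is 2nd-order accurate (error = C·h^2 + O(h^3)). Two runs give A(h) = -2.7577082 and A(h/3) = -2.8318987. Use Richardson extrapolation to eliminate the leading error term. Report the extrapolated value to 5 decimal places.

The leading error scales as h^2; refining by a factor of 3 reduces it by 3^2 = 9.
Extrapolated value = (9·A(h/3) − A(h)) / (9 − 1)
= (9·(-2.8318987) − (-2.7577082)) / 8
= -22.7293801 / 8 = -2.8411725

-2.84117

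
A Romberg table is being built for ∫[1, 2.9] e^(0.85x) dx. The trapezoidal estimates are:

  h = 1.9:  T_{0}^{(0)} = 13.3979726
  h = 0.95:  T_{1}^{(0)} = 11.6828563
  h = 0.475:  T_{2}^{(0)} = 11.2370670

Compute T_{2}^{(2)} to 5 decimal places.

T_{1}^{(1)} = (4·11.6828563 − 13.3979726) / 3 = 11.1111509
T_{2}^{(1)} = (4·11.2370670 − 11.6828563) / 3 = 11.0884706
T_{2}^{(2)} = 11.0884706 + (11.0884706 − 11.1111509)/15 = 11.0869586

11.08696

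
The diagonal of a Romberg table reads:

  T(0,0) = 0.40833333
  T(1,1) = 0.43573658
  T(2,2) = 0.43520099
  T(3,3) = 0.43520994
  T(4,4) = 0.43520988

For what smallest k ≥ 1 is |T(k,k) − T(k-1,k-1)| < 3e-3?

k = 2

|T(1,1) − T(0,0)| = 0.02740325 ≥ 3e-3
|T(2,2) − T(1,1)| = 0.00053559 < 3e-3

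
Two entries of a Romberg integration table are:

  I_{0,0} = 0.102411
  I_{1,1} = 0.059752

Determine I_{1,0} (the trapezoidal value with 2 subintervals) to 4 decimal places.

0.0704

From I_{1,1} = (4·I_{1,0} − I_{0,0})/3, solve for I_{1,0}:
4·I_{1,0} = 3·0.059752 + 0.102411 = 0.281667
I_{1,0} = 0.070417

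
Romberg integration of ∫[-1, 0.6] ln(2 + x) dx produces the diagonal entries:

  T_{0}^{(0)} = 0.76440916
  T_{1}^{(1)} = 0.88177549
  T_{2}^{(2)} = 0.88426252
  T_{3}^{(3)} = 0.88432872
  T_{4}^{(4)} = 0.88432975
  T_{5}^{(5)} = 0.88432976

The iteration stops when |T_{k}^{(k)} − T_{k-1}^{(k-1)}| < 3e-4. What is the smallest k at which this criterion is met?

k = 3

|T_{1}^{(1)} − T_{0}^{(0)}| = 0.11736633 ≥ 3e-4
|T_{2}^{(2)} − T_{1}^{(1)}| = 0.00248703 ≥ 3e-4
|T_{3}^{(3)} − T_{2}^{(2)}| = 0.00006620 < 3e-4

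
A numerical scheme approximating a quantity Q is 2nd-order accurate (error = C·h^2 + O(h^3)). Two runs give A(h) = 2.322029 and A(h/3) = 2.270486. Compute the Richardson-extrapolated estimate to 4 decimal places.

Extrapolated value = (9·A(h/3) − A(h)) / (9 − 1)
= (9·2.270486 − 2.322029) / 8
= 18.112345 / 8 = 2.264043

2.2640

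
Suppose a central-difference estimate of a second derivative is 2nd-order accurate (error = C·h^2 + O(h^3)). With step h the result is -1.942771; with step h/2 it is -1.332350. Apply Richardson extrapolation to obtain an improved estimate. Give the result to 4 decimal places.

The leading error scales as h^2; refining by a factor of 2 reduces it by 2^2 = 4.
Extrapolated value = (4·A(h/2) − A(h)) / (4 − 1)
= (4·(-1.332350) − (-1.942771)) / 3
= -3.386629 / 3 = -1.128876

-1.1289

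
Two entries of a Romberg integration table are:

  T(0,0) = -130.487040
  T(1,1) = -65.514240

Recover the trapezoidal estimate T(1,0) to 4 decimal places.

From T(1,1) = (4·T(1,0) − T(0,0))/3, solve for T(1,0):
4·T(1,0) = 3·(-65.514240) + (-130.487040) = -327.029760
T(1,0) = -81.757440

-81.7574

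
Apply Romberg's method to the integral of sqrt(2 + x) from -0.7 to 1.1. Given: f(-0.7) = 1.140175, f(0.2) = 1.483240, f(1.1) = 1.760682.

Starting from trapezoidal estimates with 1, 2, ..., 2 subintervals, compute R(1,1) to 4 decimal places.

2.6501

R(0,0) (trapezoid, 1 panel, h=1.8000): 2.610771
R(1,0) (trapezoid, 2 panels, h=0.9000): 2.640302
R(1,1) = 2.640302 + (2.640302 − 2.610771)/3 = 2.650146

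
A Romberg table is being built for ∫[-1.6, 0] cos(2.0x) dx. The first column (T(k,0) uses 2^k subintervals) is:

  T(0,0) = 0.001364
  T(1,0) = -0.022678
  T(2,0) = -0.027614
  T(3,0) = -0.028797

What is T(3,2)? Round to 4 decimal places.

Richardson extrapolation on the trapezoidal column (denominator 4−1=3):
T(2,1) = (4·(-0.027614) − (-0.022678)) / 3 = -0.029259
T(3,1) = -0.028797 + (-0.028797 − (-0.027614))/3 = -0.029191
T(3,2) = (16·(-0.029191) − (-0.029259)) / 15 = -0.029186

-0.0292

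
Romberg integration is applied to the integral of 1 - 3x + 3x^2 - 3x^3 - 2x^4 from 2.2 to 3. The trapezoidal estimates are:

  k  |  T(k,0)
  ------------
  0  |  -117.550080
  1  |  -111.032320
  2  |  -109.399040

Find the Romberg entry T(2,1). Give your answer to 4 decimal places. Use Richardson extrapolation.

-108.8546

Richardson extrapolation on the trapezoidal column (denominator 4−1=3):
T(2,1) = (4·(-109.399040) − (-111.032320)) / 3 = -108.854613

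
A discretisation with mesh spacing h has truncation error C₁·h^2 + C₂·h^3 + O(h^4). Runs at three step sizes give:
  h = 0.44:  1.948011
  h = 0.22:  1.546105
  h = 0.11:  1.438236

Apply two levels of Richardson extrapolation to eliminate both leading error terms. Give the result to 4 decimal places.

First eliminate the h^2 term (factor 2^2 = 4):
  B₁ = (4·1.546105 − 1.948011)/3 = 1.412136
  B₂ = (4·1.438236 − 1.546105)/3 = 1.402280
Then eliminate the h^3 term (factor 2^3 = 8):
  (8·1.402280 − 1.412136)/7 = 1.400872

1.4009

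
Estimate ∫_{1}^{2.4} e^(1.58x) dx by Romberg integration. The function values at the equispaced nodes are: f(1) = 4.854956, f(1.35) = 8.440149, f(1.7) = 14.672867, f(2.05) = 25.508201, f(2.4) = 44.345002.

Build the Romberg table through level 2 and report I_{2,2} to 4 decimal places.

I_{0,0} (trapezoid, 1 panel, h=1.4000): 34.439971
I_{1,0} (trapezoid, 2 panels, h=0.7000): 27.490992
I_{2,0} (trapezoid, 4 panels, h=0.3500): 25.627419
I_{1,1} = 27.490992 + (27.490992 − 34.439971)/3 = 25.174666
I_{2,1} = 25.627419 + (25.627419 − 27.490992)/3 = 25.006228
I_{2,2} = 25.006228 + (25.006228 − 25.174666)/15 = 24.994999

24.9950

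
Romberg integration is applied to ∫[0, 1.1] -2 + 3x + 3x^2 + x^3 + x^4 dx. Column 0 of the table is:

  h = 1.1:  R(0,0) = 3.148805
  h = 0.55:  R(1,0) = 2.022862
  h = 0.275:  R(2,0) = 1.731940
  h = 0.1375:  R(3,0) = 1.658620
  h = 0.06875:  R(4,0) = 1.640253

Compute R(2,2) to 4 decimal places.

R(1,1) = 2.022862 + (2.022862 − 3.148805)/3 = 1.647548
R(2,1) = (4·1.731940 − 2.022862) / 3 = 1.634966
R(2,2) = (16·1.634966 − 1.647548) / 15 = 1.634127

1.6341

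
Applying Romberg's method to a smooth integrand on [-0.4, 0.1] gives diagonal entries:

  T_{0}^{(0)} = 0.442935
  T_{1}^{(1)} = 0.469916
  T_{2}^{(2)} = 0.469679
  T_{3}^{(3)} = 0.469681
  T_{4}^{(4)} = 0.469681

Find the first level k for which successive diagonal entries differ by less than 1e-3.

k = 2

|T_{1}^{(1)} − T_{0}^{(0)}| = 0.026981 ≥ 1e-3
|T_{2}^{(2)} − T_{1}^{(1)}| = 0.000237 < 1e-3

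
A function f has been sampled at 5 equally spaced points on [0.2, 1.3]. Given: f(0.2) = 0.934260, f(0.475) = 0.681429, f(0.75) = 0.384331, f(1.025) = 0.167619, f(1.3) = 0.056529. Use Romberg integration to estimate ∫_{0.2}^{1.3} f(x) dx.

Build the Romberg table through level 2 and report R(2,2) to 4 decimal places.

0.4732

R(0,0) (trapezoid, 1 panel, h=1.1000): 0.544934
R(1,0) (trapezoid, 2 panels, h=0.5500): 0.483849
R(2,0) (trapezoid, 4 panels, h=0.2750): 0.475413
R(1,1) = 0.483849 + (0.483849 − 0.544934)/3 = 0.463487
R(2,1) = 0.475413 + (0.475413 − 0.483849)/3 = 0.472601
R(2,2) = 0.472601 + (0.472601 − 0.463487)/15 = 0.473209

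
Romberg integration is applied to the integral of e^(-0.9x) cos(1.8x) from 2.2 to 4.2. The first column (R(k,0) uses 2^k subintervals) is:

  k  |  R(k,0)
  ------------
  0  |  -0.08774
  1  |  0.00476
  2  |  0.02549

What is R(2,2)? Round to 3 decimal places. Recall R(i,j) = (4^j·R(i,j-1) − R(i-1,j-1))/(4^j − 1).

0.032

Richardson extrapolation on the trapezoidal column (denominator 4−1=3):
R(1,1) = (4·0.00476 − (-0.08774)) / 3 = 0.03559
R(2,1) = (4·0.02549 − 0.00476) / 3 = 0.03240
R(2,2) = (16·0.03240 − 0.03559) / 15 = 0.03219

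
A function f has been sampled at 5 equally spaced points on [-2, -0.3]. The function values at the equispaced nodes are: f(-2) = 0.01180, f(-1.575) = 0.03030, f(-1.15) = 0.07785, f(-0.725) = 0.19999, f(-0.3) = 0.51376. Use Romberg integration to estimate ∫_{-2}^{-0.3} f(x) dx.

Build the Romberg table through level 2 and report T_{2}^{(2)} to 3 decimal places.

T_{0}^{(0)} (trapezoid, 1 panel, h=1.7000): 0.44673
T_{1}^{(0)} (trapezoid, 2 panels, h=0.8500): 0.28954
T_{2}^{(0)} (trapezoid, 4 panels, h=0.4250): 0.24264
T_{1}^{(1)} = 0.28954 + (0.28954 − 0.44673)/3 = 0.23714
T_{2}^{(1)} = 0.24264 + (0.24264 − 0.28954)/3 = 0.22701
T_{2}^{(2)} = 0.22701 + (0.22701 − 0.23714)/15 = 0.22633

0.226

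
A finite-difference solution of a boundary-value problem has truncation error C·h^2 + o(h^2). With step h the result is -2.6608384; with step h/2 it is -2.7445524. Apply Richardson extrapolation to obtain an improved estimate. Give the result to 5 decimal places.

-2.77246

The leading error scales as h^2; refining by a factor of 2 reduces it by 2^2 = 4.
Extrapolated value = (4·A(h/2) − A(h)) / (4 − 1)
= (4·(-2.7445524) − (-2.6608384)) / 3
= -8.3173712 / 3 = -2.7724571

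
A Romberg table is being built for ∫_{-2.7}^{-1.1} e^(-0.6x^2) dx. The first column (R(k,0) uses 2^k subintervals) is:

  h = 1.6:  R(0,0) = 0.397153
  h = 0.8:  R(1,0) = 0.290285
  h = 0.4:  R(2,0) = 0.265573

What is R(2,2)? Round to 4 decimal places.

Richardson extrapolation on the trapezoidal column (denominator 4−1=3):
R(1,1) = (4·0.290285 − 0.397153) / 3 = 0.254662
R(2,1) = 0.265573 + (0.265573 − 0.290285)/3 = 0.257336
R(2,2) = 0.257336 + (0.257336 − 0.254662)/15 = 0.257514

0.2575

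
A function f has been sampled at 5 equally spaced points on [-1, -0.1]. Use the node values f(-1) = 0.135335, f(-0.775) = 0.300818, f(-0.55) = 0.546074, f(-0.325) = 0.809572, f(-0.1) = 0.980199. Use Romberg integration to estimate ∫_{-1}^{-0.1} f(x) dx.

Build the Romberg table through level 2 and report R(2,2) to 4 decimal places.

R(0,0) (trapezoid, 1 panel, h=0.9000): 0.501990
R(1,0) (trapezoid, 2 panels, h=0.4500): 0.496728
R(2,0) (trapezoid, 4 panels, h=0.2250): 0.498202
R(1,1) = 0.496728 + (0.496728 − 0.501990)/3 = 0.494974
R(2,1) = 0.498202 + (0.498202 − 0.496728)/3 = 0.498693
R(2,2) = 0.498693 + (0.498693 − 0.494974)/15 = 0.498941

0.4989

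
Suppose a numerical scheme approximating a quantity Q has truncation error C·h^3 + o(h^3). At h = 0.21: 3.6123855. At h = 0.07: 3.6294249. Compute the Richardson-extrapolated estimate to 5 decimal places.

The leading error scales as h^3; refining by a factor of 3 reduces it by 3^3 = 27.
Extrapolated value = (27·A(h/3) − A(h)) / (27 − 1)
= (27·3.6294249 − 3.6123855) / 26
= 94.3820868 / 26 = 3.6300803

3.63008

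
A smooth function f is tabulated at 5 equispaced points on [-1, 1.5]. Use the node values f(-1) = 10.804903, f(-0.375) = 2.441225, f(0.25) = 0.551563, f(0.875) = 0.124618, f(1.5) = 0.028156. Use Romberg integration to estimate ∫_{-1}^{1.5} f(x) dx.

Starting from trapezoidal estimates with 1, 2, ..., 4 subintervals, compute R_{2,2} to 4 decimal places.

R_{0,0} (trapezoid, 1 panel, h=2.5000): 13.541324
R_{1,0} (trapezoid, 2 panels, h=1.2500): 7.460116
R_{2,0} (trapezoid, 4 panels, h=0.6250): 5.333710
R_{1,1} = 7.460116 + (7.460116 − 13.541324)/3 = 5.433047
R_{2,1} = 5.333710 + (5.333710 − 7.460116)/3 = 4.624908
R_{2,2} = 4.624908 + (4.624908 − 5.433047)/15 = 4.571032

4.5710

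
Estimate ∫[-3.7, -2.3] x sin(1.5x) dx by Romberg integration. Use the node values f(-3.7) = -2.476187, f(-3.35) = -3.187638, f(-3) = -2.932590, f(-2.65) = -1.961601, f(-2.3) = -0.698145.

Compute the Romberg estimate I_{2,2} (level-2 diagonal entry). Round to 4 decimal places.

-3.4562

I_{0,0} (trapezoid, 1 panel, h=1.4000): -2.222032
I_{1,0} (trapezoid, 2 panels, h=0.7000): -3.163829
I_{2,0} (trapezoid, 4 panels, h=0.3500): -3.384148
I_{1,1} = -3.163829 + (-3.163829 − (-2.222032))/3 = -3.477761
I_{2,1} = -3.384148 + (-3.384148 − (-3.163829))/3 = -3.457588
I_{2,2} = -3.457588 + (-3.457588 − (-3.477761))/15 = -3.456243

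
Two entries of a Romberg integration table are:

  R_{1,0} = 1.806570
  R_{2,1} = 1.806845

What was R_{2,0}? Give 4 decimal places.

From R_{2,1} = (4·R_{2,0} − R_{1,0})/3, solve for R_{2,0}:
4·R_{2,0} = 3·1.806845 + 1.806570 = 7.227105
R_{2,0} = 1.806776

1.8068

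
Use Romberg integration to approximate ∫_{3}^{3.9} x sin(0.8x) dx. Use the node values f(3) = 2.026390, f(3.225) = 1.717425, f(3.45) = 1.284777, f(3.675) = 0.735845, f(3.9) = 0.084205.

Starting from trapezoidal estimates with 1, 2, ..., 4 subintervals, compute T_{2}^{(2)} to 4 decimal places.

T_{0}^{(0)} (trapezoid, 1 panel, h=0.9000): 0.949768
T_{1}^{(0)} (trapezoid, 2 panels, h=0.4500): 1.053034
T_{2}^{(0)} (trapezoid, 4 panels, h=0.2250): 1.078503
T_{1}^{(1)} = 1.053034 + (1.053034 − 0.949768)/3 = 1.087456
T_{2}^{(1)} = 1.078503 + (1.078503 − 1.053034)/3 = 1.086993
T_{2}^{(2)} = 1.086993 + (1.086993 − 1.087456)/15 = 1.086962

1.0870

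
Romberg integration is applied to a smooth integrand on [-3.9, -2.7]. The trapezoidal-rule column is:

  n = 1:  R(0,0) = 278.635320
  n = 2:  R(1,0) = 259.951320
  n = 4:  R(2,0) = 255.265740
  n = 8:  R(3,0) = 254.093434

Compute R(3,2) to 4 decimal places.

Richardson extrapolation on the trapezoidal column (denominator 4−1=3):
R(2,1) = (4·255.265740 − 259.951320) / 3 = 253.703880
R(3,1) = (4·254.093434 − 255.265740) / 3 = 253.702665
R(3,2) = 253.702665 + (253.702665 − 253.703880)/15 = 253.702584
(Column j=1 coincides with Simpson's rule on the same nodes.)

253.7026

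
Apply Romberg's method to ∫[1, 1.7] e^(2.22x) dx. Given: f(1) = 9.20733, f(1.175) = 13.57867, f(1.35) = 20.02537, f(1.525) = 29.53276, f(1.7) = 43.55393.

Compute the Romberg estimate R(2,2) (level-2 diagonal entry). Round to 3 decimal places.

15.472

R(0,0) (trapezoid, 1 panel, h=0.7000): 18.46644
R(1,0) (trapezoid, 2 panels, h=0.3500): 16.24210
R(2,0) (trapezoid, 4 panels, h=0.1750): 15.66555
R(1,1) = 16.24210 + (16.24210 − 18.46644)/3 = 15.50065
R(2,1) = 15.66555 + (15.66555 − 16.24210)/3 = 15.47337
R(2,2) = 15.47337 + (15.47337 − 15.50065)/15 = 15.47155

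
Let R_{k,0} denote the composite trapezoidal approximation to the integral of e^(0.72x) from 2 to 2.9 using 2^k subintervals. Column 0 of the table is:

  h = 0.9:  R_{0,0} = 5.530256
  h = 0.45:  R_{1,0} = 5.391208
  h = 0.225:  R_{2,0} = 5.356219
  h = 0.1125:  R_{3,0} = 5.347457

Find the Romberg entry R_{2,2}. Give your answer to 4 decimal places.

R_{1,1} = 5.391208 + (5.391208 − 5.530256)/3 = 5.344859
R_{2,1} = 5.356219 + (5.356219 − 5.391208)/3 = 5.344556
R_{2,2} = 5.344556 + (5.344556 − 5.344859)/15 = 5.344536

5.3445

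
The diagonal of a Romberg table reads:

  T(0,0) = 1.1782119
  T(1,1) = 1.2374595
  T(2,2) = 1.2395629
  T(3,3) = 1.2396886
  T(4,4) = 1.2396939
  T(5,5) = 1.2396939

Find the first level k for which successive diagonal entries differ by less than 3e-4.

k = 3

|T(1,1) − T(0,0)| = 0.0592476 ≥ 3e-4
|T(2,2) − T(1,1)| = 0.0021034 ≥ 3e-4
|T(3,3) − T(2,2)| = 0.0001257 < 3e-4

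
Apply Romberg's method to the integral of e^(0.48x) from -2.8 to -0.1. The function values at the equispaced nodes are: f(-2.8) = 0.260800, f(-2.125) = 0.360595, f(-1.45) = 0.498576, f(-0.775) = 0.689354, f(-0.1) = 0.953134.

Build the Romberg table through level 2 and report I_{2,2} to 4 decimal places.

1.4424

I_{0,0} (trapezoid, 1 panel, h=2.7000): 1.638811
I_{1,0} (trapezoid, 2 panels, h=1.3500): 1.492483
I_{2,0} (trapezoid, 4 panels, h=0.6750): 1.454957
I_{1,1} = 1.492483 + (1.492483 − 1.638811)/3 = 1.443707
I_{2,1} = 1.454957 + (1.454957 − 1.492483)/3 = 1.442448
I_{2,2} = 1.442448 + (1.442448 − 1.443707)/15 = 1.442364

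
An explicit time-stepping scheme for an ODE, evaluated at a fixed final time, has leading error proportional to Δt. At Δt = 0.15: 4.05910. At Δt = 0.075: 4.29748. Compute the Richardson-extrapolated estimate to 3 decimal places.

The leading error scales as Δt; refining by a factor of 2 reduces it by 2^1 = 2.
Extrapolated value = (2·A(Δt/2) − A(Δt)) / (2 − 1)
= (2·4.29748 − 4.05910) / 1
= 4.53586 / 1 = 4.53586

4.536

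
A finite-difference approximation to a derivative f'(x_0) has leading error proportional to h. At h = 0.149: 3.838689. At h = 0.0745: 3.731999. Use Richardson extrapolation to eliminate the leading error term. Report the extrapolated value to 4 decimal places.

The leading error scales as h; refining by a factor of 2 reduces it by 2^1 = 2.
Extrapolated value = (2·A(h/2) − A(h)) / (2 − 1)
= (2·3.731999 − 3.838689) / 1
= 3.625309 / 1 = 3.625309

3.6253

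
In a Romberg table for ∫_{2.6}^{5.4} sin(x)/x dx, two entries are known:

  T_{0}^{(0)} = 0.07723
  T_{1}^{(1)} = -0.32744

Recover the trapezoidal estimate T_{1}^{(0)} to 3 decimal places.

-0.226

From T_{1}^{(1)} = (4·T_{1}^{(0)} − T_{0}^{(0)})/3, solve for T_{1}^{(0)}:
4·T_{1}^{(0)} = 3·(-0.32744) + 0.07723 = -0.90509
T_{1}^{(0)} = -0.22627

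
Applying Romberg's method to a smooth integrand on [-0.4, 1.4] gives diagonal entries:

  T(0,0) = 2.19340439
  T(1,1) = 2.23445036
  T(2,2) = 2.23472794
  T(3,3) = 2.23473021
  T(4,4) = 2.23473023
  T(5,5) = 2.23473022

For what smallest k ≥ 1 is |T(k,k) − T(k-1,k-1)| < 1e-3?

|T(1,1) − T(0,0)| = 0.04104597 ≥ 1e-3
|T(2,2) − T(1,1)| = 0.00027758 < 1e-3

k = 2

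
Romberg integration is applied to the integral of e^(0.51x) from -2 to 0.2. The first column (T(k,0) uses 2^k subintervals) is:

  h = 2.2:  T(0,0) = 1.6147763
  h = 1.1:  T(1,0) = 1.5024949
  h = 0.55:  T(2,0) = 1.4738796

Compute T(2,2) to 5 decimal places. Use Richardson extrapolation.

1.46429

T(1,1) = 1.5024949 + (1.5024949 − 1.6147763)/3 = 1.4650678
T(2,1) = (4·1.4738796 − 1.5024949) / 3 = 1.4643412
T(2,2) = 1.4643412 + (1.4643412 − 1.4650678)/15 = 1.4642928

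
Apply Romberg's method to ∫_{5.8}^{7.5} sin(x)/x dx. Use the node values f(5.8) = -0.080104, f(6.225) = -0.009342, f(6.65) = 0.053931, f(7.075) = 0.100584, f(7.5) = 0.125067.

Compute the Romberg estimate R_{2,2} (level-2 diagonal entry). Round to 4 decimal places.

0.0733

R_{0,0} (trapezoid, 1 panel, h=1.7000): 0.038219
R_{1,0} (trapezoid, 2 panels, h=0.8500): 0.064951
R_{2,0} (trapezoid, 4 panels, h=0.4250): 0.071253
R_{1,1} = 0.064951 + (0.064951 − 0.038219)/3 = 0.073862
R_{2,1} = 0.071253 + (0.071253 − 0.064951)/3 = 0.073354
R_{2,2} = 0.073354 + (0.073354 − 0.073862)/15 = 0.073320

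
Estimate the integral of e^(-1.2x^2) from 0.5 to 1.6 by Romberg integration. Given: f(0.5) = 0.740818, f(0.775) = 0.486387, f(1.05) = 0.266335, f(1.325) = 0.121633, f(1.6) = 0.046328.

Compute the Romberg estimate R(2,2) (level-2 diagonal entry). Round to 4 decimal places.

R(0,0) (trapezoid, 1 panel, h=1.1000): 0.432930
R(1,0) (trapezoid, 2 panels, h=0.5500): 0.362949
R(2,0) (trapezoid, 4 panels, h=0.2750): 0.348680
R(1,1) = 0.362949 + (0.362949 − 0.432930)/3 = 0.339622
R(2,1) = 0.348680 + (0.348680 − 0.362949)/3 = 0.343924
R(2,2) = 0.343924 + (0.343924 − 0.339622)/15 = 0.344211

0.3442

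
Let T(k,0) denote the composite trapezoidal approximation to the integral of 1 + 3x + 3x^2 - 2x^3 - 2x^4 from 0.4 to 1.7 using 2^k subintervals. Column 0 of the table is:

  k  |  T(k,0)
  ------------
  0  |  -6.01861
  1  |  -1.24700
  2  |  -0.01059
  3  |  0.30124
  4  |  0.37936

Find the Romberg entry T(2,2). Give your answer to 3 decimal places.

0.405

Richardson extrapolation on the trapezoidal column (denominator 4−1=3):
T(1,1) = -1.24700 + (-1.24700 − (-6.01861))/3 = 0.34354
T(2,1) = -0.01059 + (-0.01059 − (-1.24700))/3 = 0.40155
T(2,2) = 0.40155 + (0.40155 − 0.34354)/15 = 0.40542
(Column j=1 coincides with Simpson's rule on the same nodes.)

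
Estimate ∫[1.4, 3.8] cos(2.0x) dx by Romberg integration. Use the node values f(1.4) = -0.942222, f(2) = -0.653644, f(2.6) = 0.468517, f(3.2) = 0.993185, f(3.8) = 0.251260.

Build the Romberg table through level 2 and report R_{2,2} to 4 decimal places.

0.3107

R_{0,0} (trapezoid, 1 panel, h=2.4000): -0.829154
R_{1,0} (trapezoid, 2 panels, h=1.2000): 0.147643
R_{2,0} (trapezoid, 4 panels, h=0.6000): 0.277546
R_{1,1} = 0.147643 + (0.147643 − (-0.829154))/3 = 0.473242
R_{2,1} = 0.277546 + (0.277546 − 0.147643)/3 = 0.320847
R_{2,2} = 0.320847 + (0.320847 − 0.473242)/15 = 0.310687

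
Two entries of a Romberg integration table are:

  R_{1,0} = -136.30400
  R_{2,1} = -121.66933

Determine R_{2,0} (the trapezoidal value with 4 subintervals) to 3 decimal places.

From R_{2,1} = (4·R_{2,0} − R_{1,0})/3, solve for R_{2,0}:
4·R_{2,0} = 3·(-121.66933) + (-136.30400) = -501.31199
R_{2,0} = -125.32800

-125.328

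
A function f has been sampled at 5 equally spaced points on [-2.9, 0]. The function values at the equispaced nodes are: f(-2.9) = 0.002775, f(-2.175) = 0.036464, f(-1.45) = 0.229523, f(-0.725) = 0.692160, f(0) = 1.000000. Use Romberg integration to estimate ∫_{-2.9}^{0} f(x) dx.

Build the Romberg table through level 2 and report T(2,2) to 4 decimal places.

1.0662

T(0,0) (trapezoid, 1 panel, h=2.9000): 1.454024
T(1,0) (trapezoid, 2 panels, h=1.4500): 1.059820
T(2,0) (trapezoid, 4 panels, h=0.7250): 1.058163
T(1,1) = 1.059820 + (1.059820 − 1.454024)/3 = 0.928419
T(2,1) = 1.058163 + (1.058163 − 1.059820)/3 = 1.057611
T(2,2) = 1.057611 + (1.057611 − 0.928419)/15 = 1.066224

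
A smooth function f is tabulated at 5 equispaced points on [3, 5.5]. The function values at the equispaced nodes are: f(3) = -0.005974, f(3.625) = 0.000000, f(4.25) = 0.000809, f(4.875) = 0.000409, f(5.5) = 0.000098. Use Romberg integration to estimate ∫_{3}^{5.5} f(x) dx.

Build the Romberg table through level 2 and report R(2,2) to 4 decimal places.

-0.0005

R(0,0) (trapezoid, 1 panel, h=2.5000): -0.007345
R(1,0) (trapezoid, 2 panels, h=1.2500): -0.002661
R(2,0) (trapezoid, 4 panels, h=0.6250): -0.001075
R(1,1) = -0.002661 + (-0.002661 − (-0.007345))/3 = -0.001100
R(2,1) = -0.001075 + (-0.001075 − (-0.002661))/3 = -0.000546
R(2,2) = -0.000546 + (-0.000546 − (-0.001100))/15 = -0.000509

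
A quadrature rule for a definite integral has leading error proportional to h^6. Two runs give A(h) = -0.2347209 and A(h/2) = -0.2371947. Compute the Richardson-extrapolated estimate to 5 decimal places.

The leading error scales as h^6; refining by a factor of 2 reduces it by 2^6 = 64.
Extrapolated value = (64·A(h/2) − A(h)) / (64 − 1)
= (64·(-0.2371947) − (-0.2347209)) / 63
= -14.9457399 / 63 = -0.2372340

-0.23723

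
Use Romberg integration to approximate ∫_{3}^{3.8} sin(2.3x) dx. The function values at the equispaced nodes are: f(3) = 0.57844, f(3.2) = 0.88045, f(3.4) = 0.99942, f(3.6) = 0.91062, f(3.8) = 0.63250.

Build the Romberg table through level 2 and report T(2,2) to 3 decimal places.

T(0,0) (trapezoid, 1 panel, h=0.8000): 0.48438
T(1,0) (trapezoid, 2 panels, h=0.4000): 0.64196
T(2,0) (trapezoid, 4 panels, h=0.2000): 0.67919
T(1,1) = 0.64196 + (0.64196 − 0.48438)/3 = 0.69449
T(2,1) = 0.67919 + (0.67919 − 0.64196)/3 = 0.69160
T(2,2) = 0.69160 + (0.69160 − 0.69449)/15 = 0.69141

0.691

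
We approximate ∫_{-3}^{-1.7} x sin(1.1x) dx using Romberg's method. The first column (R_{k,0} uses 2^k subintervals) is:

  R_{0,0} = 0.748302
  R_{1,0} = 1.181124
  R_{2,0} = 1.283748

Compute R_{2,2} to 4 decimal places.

R_{1,1} = 1.181124 + (1.181124 − 0.748302)/3 = 1.325398
R_{2,1} = 1.283748 + (1.283748 − 1.181124)/3 = 1.317956
R_{2,2} = (16·1.317956 − 1.325398) / 15 = 1.317460

1.3175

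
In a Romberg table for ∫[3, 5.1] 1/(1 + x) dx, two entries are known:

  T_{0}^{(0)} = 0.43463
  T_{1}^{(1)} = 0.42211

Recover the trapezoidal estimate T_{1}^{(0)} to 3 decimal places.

0.425

From T_{1}^{(1)} = (4·T_{1}^{(0)} − T_{0}^{(0)})/3, solve for T_{1}^{(0)}:
4·T_{1}^{(0)} = 3·0.42211 + 0.43463 = 1.70096
T_{1}^{(0)} = 0.42524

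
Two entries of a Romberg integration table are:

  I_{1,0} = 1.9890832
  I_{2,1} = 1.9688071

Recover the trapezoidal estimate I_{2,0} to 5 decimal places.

1.97388

From I_{2,1} = (4·I_{2,0} − I_{1,0})/3, solve for I_{2,0}:
4·I_{2,0} = 3·1.9688071 + 1.9890832 = 7.8955045
I_{2,0} = 1.9738761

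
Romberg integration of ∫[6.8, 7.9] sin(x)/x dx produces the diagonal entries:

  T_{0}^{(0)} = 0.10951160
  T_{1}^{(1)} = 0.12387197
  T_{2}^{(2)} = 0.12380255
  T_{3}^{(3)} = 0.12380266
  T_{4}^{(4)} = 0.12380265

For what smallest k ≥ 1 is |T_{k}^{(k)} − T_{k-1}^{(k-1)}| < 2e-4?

|T_{1}^{(1)} − T_{0}^{(0)}| = 0.01436037 ≥ 2e-4
|T_{2}^{(2)} − T_{1}^{(1)}| = 0.00006942 < 2e-4

k = 2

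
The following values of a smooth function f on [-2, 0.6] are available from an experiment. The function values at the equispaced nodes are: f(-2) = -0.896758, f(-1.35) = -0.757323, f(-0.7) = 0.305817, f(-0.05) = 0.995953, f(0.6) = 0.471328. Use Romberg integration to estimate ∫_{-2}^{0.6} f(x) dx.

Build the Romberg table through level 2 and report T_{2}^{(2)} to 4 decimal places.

T_{0}^{(0)} (trapezoid, 1 panel, h=2.6000): -0.553059
T_{1}^{(0)} (trapezoid, 2 panels, h=1.3000): 0.121033
T_{2}^{(0)} (trapezoid, 4 panels, h=0.6500): 0.215626
T_{1}^{(1)} = 0.121033 + (0.121033 − (-0.553059))/3 = 0.345730
T_{2}^{(1)} = 0.215626 + (0.215626 − 0.121033)/3 = 0.247157
T_{2}^{(2)} = 0.247157 + (0.247157 − 0.345730)/15 = 0.240585

0.2406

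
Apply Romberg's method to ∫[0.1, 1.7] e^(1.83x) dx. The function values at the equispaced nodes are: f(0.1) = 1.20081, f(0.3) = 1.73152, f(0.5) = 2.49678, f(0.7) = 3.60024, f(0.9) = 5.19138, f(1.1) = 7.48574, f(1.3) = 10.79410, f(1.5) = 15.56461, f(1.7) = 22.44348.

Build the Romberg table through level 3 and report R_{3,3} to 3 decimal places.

R_{0,0} (trapezoid, 1 panel, h=1.6000): 18.91543
R_{1,0} (trapezoid, 2 panels, h=0.8000): 13.61082
R_{2,0} (trapezoid, 4 panels, h=0.4000): 12.12176
R_{3,0} (trapezoid, 8 panels, h=0.2000): 11.73730
R_{1,1} = 13.61082 + (13.61082 − 18.91543)/3 = 11.84262
R_{2,1} = 12.12176 + (12.12176 − 13.61082)/3 = 11.62541
R_{3,1} = 11.73730 + (11.73730 − 12.12176)/3 = 11.60915
R_{2,2} = 11.62541 + (11.62541 − 11.84262)/15 = 11.61093
R_{3,2} = 11.60915 + (11.60915 − 11.62541)/15 = 11.60807
R_{3,3} = 11.60807 + (11.60807 − 11.61093)/63 = 11.60802

11.608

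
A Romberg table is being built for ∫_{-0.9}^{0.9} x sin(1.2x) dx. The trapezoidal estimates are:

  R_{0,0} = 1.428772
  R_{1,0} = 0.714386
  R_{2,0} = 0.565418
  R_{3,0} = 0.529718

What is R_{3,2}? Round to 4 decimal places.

0.5180

Richardson extrapolation on the trapezoidal column (denominator 4−1=3):
R_{2,1} = (4·0.565418 − 0.714386) / 3 = 0.515762
R_{3,1} = 0.529718 + (0.529718 − 0.565418)/3 = 0.517818
R_{3,2} = 0.517818 + (0.517818 − 0.515762)/15 = 0.517955
(Column j=1 coincides with Simpson's rule on the same nodes.)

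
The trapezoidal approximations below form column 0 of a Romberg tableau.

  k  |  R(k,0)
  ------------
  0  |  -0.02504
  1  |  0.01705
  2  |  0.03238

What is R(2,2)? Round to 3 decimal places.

0.038

R(1,1) = 0.01705 + (0.01705 − (-0.02504))/3 = 0.03108
R(2,1) = (4·0.03238 − 0.01705) / 3 = 0.03749
R(2,2) = (16·0.03749 − 0.03108) / 15 = 0.03792
(Column j=1 coincides with Simpson's rule on the same nodes.)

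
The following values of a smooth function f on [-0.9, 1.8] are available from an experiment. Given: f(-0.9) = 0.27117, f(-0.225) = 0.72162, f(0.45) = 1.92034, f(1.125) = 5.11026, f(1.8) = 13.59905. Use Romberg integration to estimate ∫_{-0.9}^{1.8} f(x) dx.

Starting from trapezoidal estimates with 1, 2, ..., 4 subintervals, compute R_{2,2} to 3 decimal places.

9.203

R_{0,0} (trapezoid, 1 panel, h=2.7000): 18.72480
R_{1,0} (trapezoid, 2 panels, h=1.3500): 11.95486
R_{2,0} (trapezoid, 4 panels, h=0.6750): 9.91395
R_{1,1} = 11.95486 + (11.95486 − 18.72480)/3 = 9.69821
R_{2,1} = 9.91395 + (9.91395 − 11.95486)/3 = 9.23365
R_{2,2} = 9.23365 + (9.23365 − 9.69821)/15 = 9.20268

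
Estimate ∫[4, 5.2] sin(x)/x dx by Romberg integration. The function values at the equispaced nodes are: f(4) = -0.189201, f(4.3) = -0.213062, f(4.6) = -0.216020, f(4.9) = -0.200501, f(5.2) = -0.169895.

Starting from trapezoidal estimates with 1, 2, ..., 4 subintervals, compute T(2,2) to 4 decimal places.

T(0,0) (trapezoid, 1 panel, h=1.2000): -0.215458
T(1,0) (trapezoid, 2 panels, h=0.6000): -0.237341
T(2,0) (trapezoid, 4 panels, h=0.3000): -0.242739
T(1,1) = -0.237341 + (-0.237341 − (-0.215458))/3 = -0.244635
T(2,1) = -0.242739 + (-0.242739 − (-0.237341))/3 = -0.244538
T(2,2) = -0.244538 + (-0.244538 − (-0.244635))/15 = -0.244532

-0.2445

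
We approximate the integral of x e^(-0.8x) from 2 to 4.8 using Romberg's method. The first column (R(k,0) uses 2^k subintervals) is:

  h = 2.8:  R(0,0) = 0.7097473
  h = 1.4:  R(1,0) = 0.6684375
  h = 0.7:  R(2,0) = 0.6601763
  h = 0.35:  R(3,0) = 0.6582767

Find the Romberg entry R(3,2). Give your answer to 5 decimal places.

Richardson extrapolation on the trapezoidal column (denominator 4−1=3):
R(2,1) = 0.6601763 + (0.6601763 − 0.6684375)/3 = 0.6574226
R(3,1) = (4·0.6582767 − 0.6601763) / 3 = 0.6576435
R(3,2) = (16·0.6576435 − 0.6574226) / 15 = 0.6576582

0.65766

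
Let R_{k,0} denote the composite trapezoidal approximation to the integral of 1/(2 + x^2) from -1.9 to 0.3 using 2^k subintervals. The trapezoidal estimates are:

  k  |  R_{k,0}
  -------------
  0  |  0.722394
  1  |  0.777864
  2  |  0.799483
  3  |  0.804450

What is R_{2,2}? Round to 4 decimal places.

Richardson extrapolation on the trapezoidal column (denominator 4−1=3):
R_{1,1} = 0.777864 + (0.777864 − 0.722394)/3 = 0.796354
R_{2,1} = (4·0.799483 − 0.777864) / 3 = 0.806689
R_{2,2} = (16·0.806689 − 0.796354) / 15 = 0.807378
(Column j=1 coincides with Simpson's rule on the same nodes.)

0.8074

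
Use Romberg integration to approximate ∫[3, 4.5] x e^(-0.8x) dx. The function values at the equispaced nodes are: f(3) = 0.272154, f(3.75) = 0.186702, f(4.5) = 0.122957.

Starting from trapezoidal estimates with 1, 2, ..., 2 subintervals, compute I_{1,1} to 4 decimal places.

0.2855

I_{0,0} (trapezoid, 1 panel, h=1.5000): 0.296333
I_{1,0} (trapezoid, 2 panels, h=0.7500): 0.288193
I_{1,1} = 0.288193 + (0.288193 − 0.296333)/3 = 0.285480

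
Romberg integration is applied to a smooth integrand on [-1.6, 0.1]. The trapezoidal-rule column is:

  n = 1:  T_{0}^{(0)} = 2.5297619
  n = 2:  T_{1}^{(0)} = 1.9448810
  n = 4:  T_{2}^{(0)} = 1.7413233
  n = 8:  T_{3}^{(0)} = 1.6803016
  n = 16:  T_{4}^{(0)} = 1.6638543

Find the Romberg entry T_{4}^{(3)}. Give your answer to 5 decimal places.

1.65825

Richardson extrapolation on the trapezoidal column (denominator 4−1=3):
T_{2}^{(1)} = (4·1.7413233 − 1.9448810) / 3 = 1.6734707
T_{3}^{(1)} = 1.6803016 + (1.6803016 − 1.7413233)/3 = 1.6599610
T_{4}^{(1)} = 1.6638543 + (1.6638543 − 1.6803016)/3 = 1.6583719
T_{3}^{(2)} = (16·1.6599610 − 1.6734707) / 15 = 1.6590604
T_{4}^{(2)} = 1.6583719 + (1.6583719 − 1.6599610)/15 = 1.6582660
T_{4}^{(3)} = 1.6582660 + (1.6582660 − 1.6590604)/63 = 1.6582534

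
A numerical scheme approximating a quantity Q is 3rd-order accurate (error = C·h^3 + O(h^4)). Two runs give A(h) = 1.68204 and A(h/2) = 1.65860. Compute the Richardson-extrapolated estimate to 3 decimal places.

1.655

The leading error scales as h^3; refining by a factor of 2 reduces it by 2^3 = 8.
Extrapolated value = (8·A(h/2) − A(h)) / (8 − 1)
= (8·1.65860 − 1.68204) / 7
= 11.58676 / 7 = 1.65525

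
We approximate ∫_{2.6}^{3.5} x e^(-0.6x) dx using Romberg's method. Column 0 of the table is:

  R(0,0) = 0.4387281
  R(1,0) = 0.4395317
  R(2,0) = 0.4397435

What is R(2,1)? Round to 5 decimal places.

0.43981

Richardson extrapolation on the trapezoidal column (denominator 4−1=3):
R(2,1) = (4·0.4397435 − 0.4395317) / 3 = 0.4398141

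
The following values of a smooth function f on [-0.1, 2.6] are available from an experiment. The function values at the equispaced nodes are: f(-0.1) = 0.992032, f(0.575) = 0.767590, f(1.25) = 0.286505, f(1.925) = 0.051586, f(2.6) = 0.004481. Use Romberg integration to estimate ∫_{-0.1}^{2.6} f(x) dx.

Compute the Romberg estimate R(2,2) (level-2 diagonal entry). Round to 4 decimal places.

R(0,0) (trapezoid, 1 panel, h=2.7000): 1.345293
R(1,0) (trapezoid, 2 panels, h=1.3500): 1.059428
R(2,0) (trapezoid, 4 panels, h=0.6750): 1.082658
R(1,1) = 1.059428 + (1.059428 − 1.345293)/3 = 0.964140
R(2,1) = 1.082658 + (1.082658 − 1.059428)/3 = 1.090401
R(2,2) = 1.090401 + (1.090401 − 0.964140)/15 = 1.098818

1.0988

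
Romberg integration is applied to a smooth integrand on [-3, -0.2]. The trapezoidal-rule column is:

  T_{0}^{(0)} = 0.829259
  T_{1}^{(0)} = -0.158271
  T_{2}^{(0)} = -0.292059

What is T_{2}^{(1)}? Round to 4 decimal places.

-0.3367

T_{2}^{(1)} = -0.292059 + (-0.292059 − (-0.158271))/3 = -0.336655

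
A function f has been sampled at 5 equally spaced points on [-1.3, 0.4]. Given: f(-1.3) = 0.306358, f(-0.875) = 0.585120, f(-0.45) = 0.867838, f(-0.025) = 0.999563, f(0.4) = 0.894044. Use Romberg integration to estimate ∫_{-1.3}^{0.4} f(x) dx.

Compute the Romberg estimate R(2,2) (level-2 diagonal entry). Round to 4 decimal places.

1.3133

R(0,0) (trapezoid, 1 panel, h=1.7000): 1.020342
R(1,0) (trapezoid, 2 panels, h=0.8500): 1.247833
R(2,0) (trapezoid, 4 panels, h=0.4250): 1.297407
R(1,1) = 1.247833 + (1.247833 − 1.020342)/3 = 1.323663
R(2,1) = 1.297407 + (1.297407 − 1.247833)/3 = 1.313932
R(2,2) = 1.313932 + (1.313932 − 1.323663)/15 = 1.313283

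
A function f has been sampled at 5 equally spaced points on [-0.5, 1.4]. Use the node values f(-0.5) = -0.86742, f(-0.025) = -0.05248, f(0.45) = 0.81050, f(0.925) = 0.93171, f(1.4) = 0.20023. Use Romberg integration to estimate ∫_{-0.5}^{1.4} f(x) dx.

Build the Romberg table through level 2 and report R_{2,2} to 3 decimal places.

R_{0,0} (trapezoid, 1 panel, h=1.9000): -0.63383
R_{1,0} (trapezoid, 2 panels, h=0.9500): 0.45306
R_{2,0} (trapezoid, 4 panels, h=0.4750): 0.64416
R_{1,1} = 0.45306 + (0.45306 − (-0.63383))/3 = 0.81536
R_{2,1} = 0.64416 + (0.64416 − 0.45306)/3 = 0.70786
R_{2,2} = 0.70786 + (0.70786 − 0.81536)/15 = 0.70069

0.701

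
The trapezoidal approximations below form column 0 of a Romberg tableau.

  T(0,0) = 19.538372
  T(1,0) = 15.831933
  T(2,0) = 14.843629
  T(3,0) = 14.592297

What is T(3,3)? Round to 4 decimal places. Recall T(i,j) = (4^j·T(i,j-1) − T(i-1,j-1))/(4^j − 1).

Richardson extrapolation on the trapezoidal column (denominator 4−1=3):
T(1,1) = 15.831933 + (15.831933 − 19.538372)/3 = 14.596453
T(2,1) = 14.843629 + (14.843629 − 15.831933)/3 = 14.514194
T(3,1) = (4·14.592297 − 14.843629) / 3 = 14.508520
T(2,2) = 14.514194 + (14.514194 − 14.596453)/15 = 14.508710
T(3,2) = (16·14.508520 − 14.514194) / 15 = 14.508142
T(3,3) = 14.508142 + (14.508142 − 14.508710)/63 = 14.508133

14.5081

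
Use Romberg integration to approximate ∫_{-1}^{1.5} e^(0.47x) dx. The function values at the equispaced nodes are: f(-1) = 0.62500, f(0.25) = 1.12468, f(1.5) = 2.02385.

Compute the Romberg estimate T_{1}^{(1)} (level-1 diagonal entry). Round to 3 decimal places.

T_{0}^{(0)} (trapezoid, 1 panel, h=2.5000): 3.31106
T_{1}^{(0)} (trapezoid, 2 panels, h=1.2500): 3.06138
T_{1}^{(1)} = 3.06138 + (3.06138 − 3.31106)/3 = 2.97815

2.978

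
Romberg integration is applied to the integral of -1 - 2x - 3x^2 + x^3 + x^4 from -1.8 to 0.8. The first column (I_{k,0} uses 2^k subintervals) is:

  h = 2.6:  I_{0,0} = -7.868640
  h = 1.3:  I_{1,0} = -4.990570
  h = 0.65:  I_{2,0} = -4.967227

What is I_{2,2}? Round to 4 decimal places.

-5.0213

I_{1,1} = (4·(-4.990570) − (-7.868640)) / 3 = -4.031213
I_{2,1} = (4·(-4.967227) − (-4.990570)) / 3 = -4.959446
I_{2,2} = (16·(-4.959446) − (-4.031213)) / 15 = -5.021328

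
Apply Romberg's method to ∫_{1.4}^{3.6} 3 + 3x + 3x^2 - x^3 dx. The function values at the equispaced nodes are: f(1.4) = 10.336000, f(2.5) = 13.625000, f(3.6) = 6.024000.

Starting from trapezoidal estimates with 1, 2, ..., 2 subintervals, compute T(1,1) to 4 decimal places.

T(0,0) (trapezoid, 1 panel, h=2.2000): 17.996000
T(1,0) (trapezoid, 2 panels, h=1.1000): 23.985500
T(1,1) = 23.985500 + (23.985500 − 17.996000)/3 = 25.982000

25.9820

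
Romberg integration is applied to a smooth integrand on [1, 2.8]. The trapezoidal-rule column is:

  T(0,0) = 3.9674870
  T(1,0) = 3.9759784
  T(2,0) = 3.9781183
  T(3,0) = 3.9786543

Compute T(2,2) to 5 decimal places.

Richardson extrapolation on the trapezoidal column (denominator 4−1=3):
T(1,1) = 3.9759784 + (3.9759784 − 3.9674870)/3 = 3.9788089
T(2,1) = (4·3.9781183 − 3.9759784) / 3 = 3.9788316
T(2,2) = (16·3.9788316 − 3.9788089) / 15 = 3.9788331

3.97883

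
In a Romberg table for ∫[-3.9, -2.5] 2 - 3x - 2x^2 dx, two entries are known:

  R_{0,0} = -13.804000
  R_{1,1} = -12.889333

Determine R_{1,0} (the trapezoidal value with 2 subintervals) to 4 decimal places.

From R_{1,1} = (4·R_{1,0} − R_{0,0})/3, solve for R_{1,0}:
4·R_{1,0} = 3·(-12.889333) + (-13.804000) = -52.471999
R_{1,0} = -13.118000

-13.1180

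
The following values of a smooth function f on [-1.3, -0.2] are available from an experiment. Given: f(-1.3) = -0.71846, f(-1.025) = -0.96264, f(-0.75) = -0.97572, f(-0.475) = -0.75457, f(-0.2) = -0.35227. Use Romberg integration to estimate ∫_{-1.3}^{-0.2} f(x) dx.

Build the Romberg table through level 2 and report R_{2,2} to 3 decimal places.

R_{0,0} (trapezoid, 1 panel, h=1.1000): -0.58890
R_{1,0} (trapezoid, 2 panels, h=0.5500): -0.83110
R_{2,0} (trapezoid, 4 panels, h=0.2750): -0.88778
R_{1,1} = -0.83110 + (-0.83110 − (-0.58890))/3 = -0.91183
R_{2,1} = -0.88778 + (-0.88778 − (-0.83110))/3 = -0.90667
R_{2,2} = -0.90667 + (-0.90667 − (-0.91183))/15 = -0.90633

-0.906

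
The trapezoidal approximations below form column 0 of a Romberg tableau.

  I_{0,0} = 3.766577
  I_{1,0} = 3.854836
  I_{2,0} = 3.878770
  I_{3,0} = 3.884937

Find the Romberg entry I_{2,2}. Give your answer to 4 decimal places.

3.8869

Richardson extrapolation on the trapezoidal column (denominator 4−1=3):
I_{1,1} = (4·3.854836 − 3.766577) / 3 = 3.884256
I_{2,1} = (4·3.878770 − 3.854836) / 3 = 3.886748
I_{2,2} = (16·3.886748 − 3.884256) / 15 = 3.886914
(Column j=1 coincides with Simpson's rule on the same nodes.)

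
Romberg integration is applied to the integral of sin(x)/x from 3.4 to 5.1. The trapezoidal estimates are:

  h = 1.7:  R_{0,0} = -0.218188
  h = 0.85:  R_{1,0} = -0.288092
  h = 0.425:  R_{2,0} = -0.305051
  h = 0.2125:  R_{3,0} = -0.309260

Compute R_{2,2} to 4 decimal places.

R_{1,1} = -0.288092 + (-0.288092 − (-0.218188))/3 = -0.311393
R_{2,1} = (4·(-0.305051) − (-0.288092)) / 3 = -0.310704
R_{2,2} = -0.310704 + (-0.310704 − (-0.311393))/15 = -0.310658

-0.3107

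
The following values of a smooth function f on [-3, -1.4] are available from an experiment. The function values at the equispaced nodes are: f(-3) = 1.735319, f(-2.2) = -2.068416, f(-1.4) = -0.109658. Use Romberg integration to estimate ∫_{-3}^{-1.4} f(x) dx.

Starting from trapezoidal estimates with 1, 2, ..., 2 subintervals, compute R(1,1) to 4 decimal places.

-1.7728

R(0,0) (trapezoid, 1 panel, h=1.6000): 1.300529
R(1,0) (trapezoid, 2 panels, h=0.8000): -1.004468
R(1,1) = -1.004468 + (-1.004468 − 1.300529)/3 = -1.772800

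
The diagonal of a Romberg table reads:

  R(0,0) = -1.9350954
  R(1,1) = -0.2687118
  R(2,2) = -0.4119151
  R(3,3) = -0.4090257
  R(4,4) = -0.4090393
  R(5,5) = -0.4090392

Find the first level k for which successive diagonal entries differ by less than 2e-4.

k = 4

|R(1,1) − R(0,0)| = 1.6663836 ≥ 2e-4
|R(2,2) − R(1,1)| = 0.1432033 ≥ 2e-4
|R(3,3) − R(2,2)| = 0.0028894 ≥ 2e-4
|R(4,4) − R(3,3)| = 0.0000136 < 2e-4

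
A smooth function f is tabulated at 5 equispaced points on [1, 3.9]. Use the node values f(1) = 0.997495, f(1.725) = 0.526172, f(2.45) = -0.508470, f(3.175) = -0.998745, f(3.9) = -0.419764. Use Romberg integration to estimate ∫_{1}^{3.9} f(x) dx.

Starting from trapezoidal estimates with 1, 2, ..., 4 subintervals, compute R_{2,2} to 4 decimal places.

-0.5536

R_{0,0} (trapezoid, 1 panel, h=2.9000): 0.837710
R_{1,0} (trapezoid, 2 panels, h=1.4500): -0.318427
R_{2,0} (trapezoid, 4 panels, h=0.7250): -0.501829
R_{1,1} = -0.318427 + (-0.318427 − 0.837710)/3 = -0.703806
R_{2,1} = -0.501829 + (-0.501829 − (-0.318427))/3 = -0.562963
R_{2,2} = -0.562963 + (-0.562963 − (-0.703806))/15 = -0.553573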